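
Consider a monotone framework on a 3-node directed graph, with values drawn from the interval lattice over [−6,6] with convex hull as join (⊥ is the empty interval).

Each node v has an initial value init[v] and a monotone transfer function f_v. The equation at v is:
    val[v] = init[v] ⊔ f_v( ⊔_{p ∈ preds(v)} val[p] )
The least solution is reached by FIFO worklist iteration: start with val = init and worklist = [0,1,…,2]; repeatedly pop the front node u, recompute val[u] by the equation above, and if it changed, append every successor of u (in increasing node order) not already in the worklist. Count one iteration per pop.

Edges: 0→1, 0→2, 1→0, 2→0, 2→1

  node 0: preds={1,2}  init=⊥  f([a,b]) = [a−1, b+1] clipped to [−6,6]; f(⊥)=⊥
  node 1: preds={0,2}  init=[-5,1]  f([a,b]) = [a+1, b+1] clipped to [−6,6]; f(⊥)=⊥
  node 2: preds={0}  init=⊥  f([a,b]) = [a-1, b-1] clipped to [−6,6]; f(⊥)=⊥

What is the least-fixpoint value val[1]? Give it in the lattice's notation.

[-5,6]

Worklist (11 pops):
  #1 pop 0: in=[-5,1] → [-6,2] (was ⊥); enqueue []
  #2 pop 1: in=[-6,2] → [-5,3] (was [-5,1]); enqueue [0]
  #3 pop 2: in=[-6,2] → [-6,1] (was ⊥); enqueue [1]
  #4 pop 0: in=[-6,3] → [-6,4] (was [-6,2]); enqueue [2]
  #5 pop 1: in=[-6,4] → [-5,5] (was [-5,3]); enqueue [0]
  #6 pop 2: in=[-6,4] → [-6,3] (was [-6,1]); enqueue [1]
  #7 pop 0: in=[-6,5] → [-6,6] (was [-6,4]); enqueue [2]
  #8 pop 1: in=[-6,6] → [-5,6] (was [-5,5]); enqueue [0]
  #9 pop 2: in=[-6,6] → [-6,5] (was [-6,3]); enqueue [1]
  #10 pop 0: in=[-6,6] → [-6,6] (no change)
  #11 pop 1: in=[-6,6] → [-5,6] (no change)

Fixpoint:
  val[0] = [-6,6]
  val[1] = [-5,6]
  val[2] = [-6,5]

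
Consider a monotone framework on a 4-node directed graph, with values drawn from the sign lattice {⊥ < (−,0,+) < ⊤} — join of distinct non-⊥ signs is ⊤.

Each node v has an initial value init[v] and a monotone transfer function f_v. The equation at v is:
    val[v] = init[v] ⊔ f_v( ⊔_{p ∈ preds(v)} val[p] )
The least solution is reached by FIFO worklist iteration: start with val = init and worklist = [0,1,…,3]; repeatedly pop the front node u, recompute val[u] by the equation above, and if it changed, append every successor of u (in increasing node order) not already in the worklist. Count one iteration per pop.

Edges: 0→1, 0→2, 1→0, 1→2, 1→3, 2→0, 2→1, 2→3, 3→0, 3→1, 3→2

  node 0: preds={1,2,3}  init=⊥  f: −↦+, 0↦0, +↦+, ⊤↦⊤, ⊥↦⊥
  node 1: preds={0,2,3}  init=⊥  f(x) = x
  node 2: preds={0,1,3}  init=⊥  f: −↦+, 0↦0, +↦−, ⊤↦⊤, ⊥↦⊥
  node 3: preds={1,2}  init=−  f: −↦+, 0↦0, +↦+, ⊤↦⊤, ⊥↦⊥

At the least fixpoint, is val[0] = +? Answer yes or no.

Iteration log — 7 steps:
  step 1. node 0  ⊔preds=−  new=+  old=⊥  +wl: 
  step 2. node 1  ⊔preds=⊤  new=⊤  old=⊥  +wl: 0
  step 3. node 2  ⊔preds=⊤  new=⊤  old=⊥  +wl: 1
  step 4. node 3  ⊔preds=⊤  new=⊤  old=−  +wl: 2
  step 5. node 0  ⊔preds=⊤  new=⊤  old=+  +wl: 
  step 6. node 1  ⊔preds=⊤  new=⊤  stable
  step 7. node 2  ⊔preds=⊤  new=⊤  stable

Least fixpoint reached:
  node 0: ⊤
  node 1: ⊤
  node 2: ⊤
  node 3: ⊤

no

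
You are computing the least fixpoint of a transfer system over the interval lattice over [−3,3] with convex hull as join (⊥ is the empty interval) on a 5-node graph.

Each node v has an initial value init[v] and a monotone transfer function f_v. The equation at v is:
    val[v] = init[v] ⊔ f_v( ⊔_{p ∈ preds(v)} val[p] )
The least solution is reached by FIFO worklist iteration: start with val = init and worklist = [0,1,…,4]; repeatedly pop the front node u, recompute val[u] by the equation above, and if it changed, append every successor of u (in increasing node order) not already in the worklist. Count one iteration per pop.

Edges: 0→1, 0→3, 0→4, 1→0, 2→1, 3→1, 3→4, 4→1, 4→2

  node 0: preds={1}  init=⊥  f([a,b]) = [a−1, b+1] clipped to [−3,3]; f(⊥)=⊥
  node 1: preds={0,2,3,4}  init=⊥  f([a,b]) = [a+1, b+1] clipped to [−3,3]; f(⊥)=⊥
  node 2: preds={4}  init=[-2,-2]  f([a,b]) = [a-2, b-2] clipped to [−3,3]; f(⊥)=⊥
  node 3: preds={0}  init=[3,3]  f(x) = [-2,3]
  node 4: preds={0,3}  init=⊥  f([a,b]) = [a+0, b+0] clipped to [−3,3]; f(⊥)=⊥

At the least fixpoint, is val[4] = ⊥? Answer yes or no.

Trace (17 dequeues):
  [1] u=0 | in ⊥ | out ⊥ | ==
  [2] u=1 | in [-2,3] | out [-1,3] | prev ⊥ | push {0}
  [3] u=2 | in ⊥ | out [-2,-2] | ==
  [4] u=3 | in ⊥ | out [-2,3] | prev [3,3] | push {1}
  [5] u=4 | in [-2,3] | out [-2,3] | prev ⊥ | push {2}
  [6] u=0 | in [-1,3] | out [-2,3] | prev ⊥ | push {3,4}
  [7] u=1 | in [-2,3] | out [-1,3] | ==
  [8] u=2 | in [-2,3] | out [-3,1] | prev [-2,-2] | push {1}
  [9] u=3 | in [-2,3] | out [-2,3] | ==
  [10] u=4 | in [-2,3] | out [-2,3] | ==
  [11] u=1 | in [-3,3] | out [-2,3] | prev [-1,3] | push {0}
  [12] u=0 | in [-2,3] | out [-3,3] | prev [-2,3] | push {1,3,4}
  [13] u=1 | in [-3,3] | out [-2,3] | ==
  [14] u=3 | in [-3,3] | out [-2,3] | ==
  [15] u=4 | in [-3,3] | out [-3,3] | prev [-2,3] | push {1,2}
  [16] u=1 | in [-3,3] | out [-2,3] | ==
  [17] u=2 | in [-3,3] | out [-3,1] | ==

Converged values:
  [0] [-3,3]
  [1] [-2,3]
  [2] [-3,1]
  [3] [-2,3]
  [4] [-3,3]

no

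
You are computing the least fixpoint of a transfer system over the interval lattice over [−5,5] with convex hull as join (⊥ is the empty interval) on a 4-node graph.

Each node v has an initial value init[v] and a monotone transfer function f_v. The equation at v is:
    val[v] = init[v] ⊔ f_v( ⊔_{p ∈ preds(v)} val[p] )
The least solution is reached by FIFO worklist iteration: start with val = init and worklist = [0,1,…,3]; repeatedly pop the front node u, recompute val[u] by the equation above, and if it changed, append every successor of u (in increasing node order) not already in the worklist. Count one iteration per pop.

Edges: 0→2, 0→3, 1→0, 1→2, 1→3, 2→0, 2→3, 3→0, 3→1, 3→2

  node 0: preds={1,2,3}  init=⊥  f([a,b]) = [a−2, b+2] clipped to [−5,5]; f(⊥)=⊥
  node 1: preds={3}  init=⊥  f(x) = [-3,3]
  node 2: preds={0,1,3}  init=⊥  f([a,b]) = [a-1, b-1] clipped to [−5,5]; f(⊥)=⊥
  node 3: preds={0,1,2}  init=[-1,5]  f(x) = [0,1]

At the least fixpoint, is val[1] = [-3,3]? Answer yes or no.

yes

Iteration log — 8 steps:
  step 1. node 0  ⊔preds=[-1,5]  new=[-3,5]  old=⊥  +wl: 
  step 2. node 1  ⊔preds=[-1,5]  new=[-3,3]  old=⊥  +wl: 0
  step 3. node 2  ⊔preds=[-3,5]  new=[-4,4]  old=⊥  +wl: 
  step 4. node 3  ⊔preds=[-4,5]  new=[-1,5]  stable
  step 5. node 0  ⊔preds=[-4,5]  new=[-5,5]  old=[-3,5]  +wl: 2,3
  step 6. node 2  ⊔preds=[-5,5]  new=[-5,4]  old=[-4,4]  +wl: 0
  step 7. node 3  ⊔preds=[-5,5]  new=[-1,5]  stable
  step 8. node 0  ⊔preds=[-5,5]  new=[-5,5]  stable

Least fixpoint reached:
  node 0: [-5,5]
  node 1: [-3,3]
  node 2: [-5,4]
  node 3: [-1,5]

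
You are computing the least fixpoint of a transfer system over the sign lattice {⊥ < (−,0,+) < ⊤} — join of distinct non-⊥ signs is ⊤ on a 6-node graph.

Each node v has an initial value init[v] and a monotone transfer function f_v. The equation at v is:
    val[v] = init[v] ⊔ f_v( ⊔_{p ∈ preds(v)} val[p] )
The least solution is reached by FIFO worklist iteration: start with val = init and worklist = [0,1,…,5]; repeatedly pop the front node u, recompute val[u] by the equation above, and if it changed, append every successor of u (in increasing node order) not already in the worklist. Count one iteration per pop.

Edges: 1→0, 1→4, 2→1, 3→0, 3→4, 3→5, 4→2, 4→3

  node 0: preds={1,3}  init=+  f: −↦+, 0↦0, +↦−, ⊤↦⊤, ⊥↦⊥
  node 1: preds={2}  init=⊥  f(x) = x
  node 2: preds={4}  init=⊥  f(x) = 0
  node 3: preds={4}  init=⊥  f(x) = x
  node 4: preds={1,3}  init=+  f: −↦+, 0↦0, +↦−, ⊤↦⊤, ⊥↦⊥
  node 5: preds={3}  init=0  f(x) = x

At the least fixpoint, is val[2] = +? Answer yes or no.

Iteration log — 13 steps:
  step 1. node 0  ⊔preds=⊥  new=+  stable
  step 2. node 1  ⊔preds=⊥  new=⊥  stable
  step 3. node 2  ⊔preds=+  new=0  old=⊥  +wl: 1
  step 4. node 3  ⊔preds=+  new=+  old=⊥  +wl: 0
  step 5. node 4  ⊔preds=+  new=⊤  old=+  +wl: 2,3
  step 6. node 5  ⊔preds=+  new=⊤  old=0  +wl: 
  step 7. node 1  ⊔preds=0  new=0  old=⊥  +wl: 4
  step 8. node 0  ⊔preds=⊤  new=⊤  old=+  +wl: 
  step 9. node 2  ⊔preds=⊤  new=0  stable
  step 10. node 3  ⊔preds=⊤  new=⊤  old=+  +wl: 0,5
  step 11. node 4  ⊔preds=⊤  new=⊤  stable
  step 12. node 0  ⊔preds=⊤  new=⊤  stable
  step 13. node 5  ⊔preds=⊤  new=⊤  stable

Least fixpoint reached:
  node 0: ⊤
  node 1: 0
  node 2: 0
  node 3: ⊤
  node 4: ⊤
  node 5: ⊤

no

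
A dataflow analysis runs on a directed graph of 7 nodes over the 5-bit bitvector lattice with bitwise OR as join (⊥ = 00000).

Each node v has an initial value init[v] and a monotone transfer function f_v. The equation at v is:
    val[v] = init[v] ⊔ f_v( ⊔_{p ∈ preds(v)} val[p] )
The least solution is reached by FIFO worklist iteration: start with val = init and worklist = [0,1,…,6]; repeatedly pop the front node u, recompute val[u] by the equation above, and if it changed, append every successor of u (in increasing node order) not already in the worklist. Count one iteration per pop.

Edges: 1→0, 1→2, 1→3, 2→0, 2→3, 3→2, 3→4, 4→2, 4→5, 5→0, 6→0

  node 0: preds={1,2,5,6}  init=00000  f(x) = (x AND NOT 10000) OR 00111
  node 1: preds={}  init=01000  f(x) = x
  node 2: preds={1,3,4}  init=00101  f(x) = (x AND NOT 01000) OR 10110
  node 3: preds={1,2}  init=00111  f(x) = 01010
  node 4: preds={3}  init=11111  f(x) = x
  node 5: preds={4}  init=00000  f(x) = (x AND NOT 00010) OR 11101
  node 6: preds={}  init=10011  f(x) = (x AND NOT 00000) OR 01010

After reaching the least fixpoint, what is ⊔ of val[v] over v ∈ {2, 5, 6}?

Trace (9 dequeues):
  [1] u=0 | in 11111 | out 01111 | prev 00000 | push {}
  [2] u=1 | in 00000 | out 01000 | ==
  [3] u=2 | in 11111 | out 10111 | prev 00101 | push {0}
  [4] u=3 | in 11111 | out 01111 | prev 00111 | push {2}
  [5] u=4 | in 01111 | out 11111 | ==
  [6] u=5 | in 11111 | out 11101 | prev 00000 | push {}
  [7] u=6 | in 00000 | out 11011 | prev 10011 | push {}
  [8] u=0 | in 11111 | out 01111 | ==
  [9] u=2 | in 11111 | out 10111 | ==

Converged values:
  [0] 01111
  [1] 01000
  [2] 10111
  [3] 01111
  [4] 11111
  [5] 11101
  [6] 11011

11111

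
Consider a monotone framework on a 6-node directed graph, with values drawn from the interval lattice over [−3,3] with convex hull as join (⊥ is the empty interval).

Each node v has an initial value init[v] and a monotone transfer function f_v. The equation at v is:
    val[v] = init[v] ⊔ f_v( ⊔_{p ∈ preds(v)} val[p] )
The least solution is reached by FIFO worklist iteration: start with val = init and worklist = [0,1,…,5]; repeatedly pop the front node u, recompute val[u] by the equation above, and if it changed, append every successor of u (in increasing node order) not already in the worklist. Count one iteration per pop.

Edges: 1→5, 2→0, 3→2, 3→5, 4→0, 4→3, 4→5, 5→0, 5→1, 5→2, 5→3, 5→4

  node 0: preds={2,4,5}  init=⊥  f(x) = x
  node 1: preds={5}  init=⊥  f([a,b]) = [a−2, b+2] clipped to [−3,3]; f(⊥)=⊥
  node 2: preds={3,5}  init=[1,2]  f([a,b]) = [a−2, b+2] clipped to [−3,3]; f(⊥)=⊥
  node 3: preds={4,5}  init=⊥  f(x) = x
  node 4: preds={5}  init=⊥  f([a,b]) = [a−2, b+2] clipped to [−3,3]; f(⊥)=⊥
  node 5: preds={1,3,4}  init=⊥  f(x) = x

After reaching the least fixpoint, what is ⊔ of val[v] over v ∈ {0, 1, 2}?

Trace (6 dequeues):
  [1] u=0 | in [1,2] | out [1,2] | prev ⊥ | push {}
  [2] u=1 | in ⊥ | out ⊥ | ==
  [3] u=2 | in ⊥ | out [1,2] | ==
  [4] u=3 | in ⊥ | out ⊥ | ==
  [5] u=4 | in ⊥ | out ⊥ | ==
  [6] u=5 | in ⊥ | out ⊥ | ==

Converged values:
  [0] [1,2]
  [1] ⊥
  [2] [1,2]
  [3] ⊥
  [4] ⊥
  [5] ⊥

[1,2]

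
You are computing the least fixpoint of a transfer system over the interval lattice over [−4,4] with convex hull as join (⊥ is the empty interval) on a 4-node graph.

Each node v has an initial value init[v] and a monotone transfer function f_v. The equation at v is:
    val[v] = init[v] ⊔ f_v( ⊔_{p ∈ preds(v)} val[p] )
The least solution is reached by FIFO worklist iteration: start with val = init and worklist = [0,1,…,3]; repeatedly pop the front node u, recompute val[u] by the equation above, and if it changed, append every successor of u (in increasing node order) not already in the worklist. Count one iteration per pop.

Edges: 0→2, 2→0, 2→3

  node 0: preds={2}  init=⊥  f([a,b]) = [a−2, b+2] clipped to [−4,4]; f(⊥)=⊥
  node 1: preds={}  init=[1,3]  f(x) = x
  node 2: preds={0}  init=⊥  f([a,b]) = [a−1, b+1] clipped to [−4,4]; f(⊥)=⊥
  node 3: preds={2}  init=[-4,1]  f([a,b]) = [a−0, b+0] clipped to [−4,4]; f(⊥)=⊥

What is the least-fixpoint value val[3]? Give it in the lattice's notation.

Worklist (4 pops):
  #1 pop 0: in=⊥ → ⊥ (no change)
  #2 pop 1: in=⊥ → [1,3] (no change)
  #3 pop 2: in=⊥ → ⊥ (no change)
  #4 pop 3: in=⊥ → [-4,1] (no change)

Fixpoint:
  val[0] = ⊥
  val[1] = [1,3]
  val[2] = ⊥
  val[3] = [-4,1]

[-4,1]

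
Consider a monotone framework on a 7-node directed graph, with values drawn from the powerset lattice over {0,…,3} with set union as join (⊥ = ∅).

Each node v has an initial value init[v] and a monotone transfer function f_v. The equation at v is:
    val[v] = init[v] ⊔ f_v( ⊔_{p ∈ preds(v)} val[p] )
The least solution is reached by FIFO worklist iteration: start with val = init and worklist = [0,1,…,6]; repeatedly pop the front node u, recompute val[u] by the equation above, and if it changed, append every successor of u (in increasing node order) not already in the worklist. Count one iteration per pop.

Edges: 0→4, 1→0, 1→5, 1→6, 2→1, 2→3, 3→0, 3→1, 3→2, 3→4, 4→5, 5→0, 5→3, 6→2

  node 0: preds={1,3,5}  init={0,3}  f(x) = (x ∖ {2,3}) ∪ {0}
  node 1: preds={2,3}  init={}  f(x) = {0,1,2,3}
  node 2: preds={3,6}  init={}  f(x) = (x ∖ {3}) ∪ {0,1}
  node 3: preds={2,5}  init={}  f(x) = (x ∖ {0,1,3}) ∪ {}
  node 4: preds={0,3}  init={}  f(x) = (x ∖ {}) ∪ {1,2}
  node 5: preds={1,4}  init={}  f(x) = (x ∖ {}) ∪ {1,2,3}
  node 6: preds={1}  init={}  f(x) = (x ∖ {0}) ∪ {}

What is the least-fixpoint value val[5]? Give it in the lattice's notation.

Iteration log — 15 steps:
  step 1. node 0  ⊔preds={}  new={0,3}  stable
  step 2. node 1  ⊔preds={}  new={0,1,2,3}  old={}  +wl: 0
  step 3. node 2  ⊔preds={}  new={0,1}  old={}  +wl: 1
  step 4. node 3  ⊔preds={0,1}  new={}  stable
  step 5. node 4  ⊔preds={0,3}  new={0,1,2,3}  old={}  +wl: 
  step 6. node 5  ⊔preds={0,1,2,3}  new={0,1,2,3}  old={}  +wl: 3
  step 7. node 6  ⊔preds={0,1,2,3}  new={1,2,3}  old={}  +wl: 2
  step 8. node 0  ⊔preds={0,1,2,3}  new={0,1,3}  old={0,3}  +wl: 4
  step 9. node 1  ⊔preds={0,1}  new={0,1,2,3}  stable
  step 10. node 3  ⊔preds={0,1,2,3}  new={2}  old={}  +wl: 0,1
  step 11. node 2  ⊔preds={1,2,3}  new={0,1,2}  old={0,1}  +wl: 3
  step 12. node 4  ⊔preds={0,1,2,3}  new={0,1,2,3}  stable
  step 13. node 0  ⊔preds={0,1,2,3}  new={0,1,3}  stable
  step 14. node 1  ⊔preds={0,1,2}  new={0,1,2,3}  stable
  step 15. node 3  ⊔preds={0,1,2,3}  new={2}  stable

Least fixpoint reached:
  node 0: {0,1,3}
  node 1: {0,1,2,3}
  node 2: {0,1,2}
  node 3: {2}
  node 4: {0,1,2,3}
  node 5: {0,1,2,3}
  node 6: {1,2,3}

{0,1,2,3}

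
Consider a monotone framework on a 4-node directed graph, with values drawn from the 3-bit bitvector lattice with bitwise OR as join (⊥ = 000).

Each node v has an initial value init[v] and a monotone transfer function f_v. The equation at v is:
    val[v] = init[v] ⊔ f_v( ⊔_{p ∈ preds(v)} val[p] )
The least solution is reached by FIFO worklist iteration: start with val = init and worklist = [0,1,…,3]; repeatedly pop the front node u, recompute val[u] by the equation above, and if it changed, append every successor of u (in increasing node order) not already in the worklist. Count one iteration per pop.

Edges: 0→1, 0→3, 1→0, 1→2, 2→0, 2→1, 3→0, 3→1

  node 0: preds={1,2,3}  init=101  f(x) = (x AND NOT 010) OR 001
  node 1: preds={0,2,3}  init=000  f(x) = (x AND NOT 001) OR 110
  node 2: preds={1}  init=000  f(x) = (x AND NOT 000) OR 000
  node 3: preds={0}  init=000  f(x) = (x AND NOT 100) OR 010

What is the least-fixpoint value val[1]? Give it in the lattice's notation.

110

Trace (6 dequeues):
  [1] u=0 | in 000 | out 101 | ==
  [2] u=1 | in 101 | out 110 | prev 000 | push {0}
  [3] u=2 | in 110 | out 110 | prev 000 | push {1}
  [4] u=3 | in 101 | out 011 | prev 000 | push {}
  [5] u=0 | in 111 | out 101 | ==
  [6] u=1 | in 111 | out 110 | ==

Converged values:
  [0] 101
  [1] 110
  [2] 110
  [3] 011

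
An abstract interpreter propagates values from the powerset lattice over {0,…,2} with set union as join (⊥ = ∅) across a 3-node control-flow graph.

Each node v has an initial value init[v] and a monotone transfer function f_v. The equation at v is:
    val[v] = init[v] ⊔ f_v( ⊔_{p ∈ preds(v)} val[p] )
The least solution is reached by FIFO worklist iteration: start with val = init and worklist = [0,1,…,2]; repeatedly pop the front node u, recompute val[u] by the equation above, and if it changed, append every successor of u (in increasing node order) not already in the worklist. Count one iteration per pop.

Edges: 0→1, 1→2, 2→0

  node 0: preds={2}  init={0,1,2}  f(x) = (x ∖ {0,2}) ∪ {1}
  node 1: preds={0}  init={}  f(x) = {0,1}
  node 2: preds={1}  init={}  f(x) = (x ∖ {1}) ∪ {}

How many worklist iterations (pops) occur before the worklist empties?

Trace (4 dequeues):
  [1] u=0 | in {} | out {0,1,2} | ==
  [2] u=1 | in {0,1,2} | out {0,1} | prev {} | push {}
  [3] u=2 | in {0,1} | out {0} | prev {} | push {0}
  [4] u=0 | in {0} | out {0,1,2} | ==

Converged values:
  [0] {0,1,2}
  [1] {0,1}
  [2] {0}

4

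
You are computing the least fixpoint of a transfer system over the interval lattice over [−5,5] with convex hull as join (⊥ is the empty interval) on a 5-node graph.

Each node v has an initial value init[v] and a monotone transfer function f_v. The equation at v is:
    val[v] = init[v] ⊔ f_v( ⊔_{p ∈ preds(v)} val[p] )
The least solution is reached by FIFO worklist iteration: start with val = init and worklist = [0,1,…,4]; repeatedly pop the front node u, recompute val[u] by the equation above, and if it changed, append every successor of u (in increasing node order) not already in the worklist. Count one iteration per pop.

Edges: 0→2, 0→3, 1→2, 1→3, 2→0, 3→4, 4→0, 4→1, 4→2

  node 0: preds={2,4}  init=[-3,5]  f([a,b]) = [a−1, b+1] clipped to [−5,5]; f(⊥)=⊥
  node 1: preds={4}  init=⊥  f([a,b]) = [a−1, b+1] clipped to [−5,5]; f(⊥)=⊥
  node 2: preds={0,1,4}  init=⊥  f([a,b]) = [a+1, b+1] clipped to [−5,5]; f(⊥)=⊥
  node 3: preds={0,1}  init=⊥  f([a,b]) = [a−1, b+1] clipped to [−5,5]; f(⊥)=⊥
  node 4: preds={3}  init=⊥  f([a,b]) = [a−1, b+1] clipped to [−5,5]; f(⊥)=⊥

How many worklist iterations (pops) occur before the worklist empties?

11

Iteration log — 11 steps:
  step 1. node 0  ⊔preds=⊥  new=[-3,5]  stable
  step 2. node 1  ⊔preds=⊥  new=⊥  stable
  step 3. node 2  ⊔preds=[-3,5]  new=[-2,5]  old=⊥  +wl: 0
  step 4. node 3  ⊔preds=[-3,5]  new=[-4,5]  old=⊥  +wl: 
  step 5. node 4  ⊔preds=[-4,5]  new=[-5,5]  old=⊥  +wl: 1,2
  step 6. node 0  ⊔preds=[-5,5]  new=[-5,5]  old=[-3,5]  +wl: 3
  step 7. node 1  ⊔preds=[-5,5]  new=[-5,5]  old=⊥  +wl: 
  step 8. node 2  ⊔preds=[-5,5]  new=[-4,5]  old=[-2,5]  +wl: 0
  step 9. node 3  ⊔preds=[-5,5]  new=[-5,5]  old=[-4,5]  +wl: 4
  step 10. node 0  ⊔preds=[-5,5]  new=[-5,5]  stable
  step 11. node 4  ⊔preds=[-5,5]  new=[-5,5]  stable

Least fixpoint reached:
  node 0: [-5,5]
  node 1: [-5,5]
  node 2: [-4,5]
  node 3: [-5,5]
  node 4: [-5,5]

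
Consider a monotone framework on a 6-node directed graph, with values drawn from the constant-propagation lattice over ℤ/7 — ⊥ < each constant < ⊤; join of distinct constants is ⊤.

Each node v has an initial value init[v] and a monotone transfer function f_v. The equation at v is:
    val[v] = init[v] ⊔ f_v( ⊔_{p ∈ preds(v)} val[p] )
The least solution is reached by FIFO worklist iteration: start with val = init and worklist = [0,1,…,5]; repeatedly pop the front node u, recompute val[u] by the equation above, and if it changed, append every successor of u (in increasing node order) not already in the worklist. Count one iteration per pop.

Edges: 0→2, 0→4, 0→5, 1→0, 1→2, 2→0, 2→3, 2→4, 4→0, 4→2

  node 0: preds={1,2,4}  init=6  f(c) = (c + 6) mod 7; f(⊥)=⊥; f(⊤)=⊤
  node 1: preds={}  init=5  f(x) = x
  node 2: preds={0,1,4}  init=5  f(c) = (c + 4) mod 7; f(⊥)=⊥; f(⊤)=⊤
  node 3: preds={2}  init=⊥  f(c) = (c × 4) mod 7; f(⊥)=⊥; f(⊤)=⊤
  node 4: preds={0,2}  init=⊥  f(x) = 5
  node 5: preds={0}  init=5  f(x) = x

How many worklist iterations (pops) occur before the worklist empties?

8

Trace (8 dequeues):
  [1] u=0 | in 5 | out ⊤ | prev 6 | push {}
  [2] u=1 | in ⊥ | out 5 | ==
  [3] u=2 | in ⊤ | out ⊤ | prev 5 | push {0}
  [4] u=3 | in ⊤ | out ⊤ | prev ⊥ | push {}
  [5] u=4 | in ⊤ | out 5 | prev ⊥ | push {2}
  [6] u=5 | in ⊤ | out ⊤ | prev 5 | push {}
  [7] u=0 | in ⊤ | out ⊤ | ==
  [8] u=2 | in ⊤ | out ⊤ | ==

Converged values:
  [0] ⊤
  [1] 5
  [2] ⊤
  [3] ⊤
  [4] 5
  [5] ⊤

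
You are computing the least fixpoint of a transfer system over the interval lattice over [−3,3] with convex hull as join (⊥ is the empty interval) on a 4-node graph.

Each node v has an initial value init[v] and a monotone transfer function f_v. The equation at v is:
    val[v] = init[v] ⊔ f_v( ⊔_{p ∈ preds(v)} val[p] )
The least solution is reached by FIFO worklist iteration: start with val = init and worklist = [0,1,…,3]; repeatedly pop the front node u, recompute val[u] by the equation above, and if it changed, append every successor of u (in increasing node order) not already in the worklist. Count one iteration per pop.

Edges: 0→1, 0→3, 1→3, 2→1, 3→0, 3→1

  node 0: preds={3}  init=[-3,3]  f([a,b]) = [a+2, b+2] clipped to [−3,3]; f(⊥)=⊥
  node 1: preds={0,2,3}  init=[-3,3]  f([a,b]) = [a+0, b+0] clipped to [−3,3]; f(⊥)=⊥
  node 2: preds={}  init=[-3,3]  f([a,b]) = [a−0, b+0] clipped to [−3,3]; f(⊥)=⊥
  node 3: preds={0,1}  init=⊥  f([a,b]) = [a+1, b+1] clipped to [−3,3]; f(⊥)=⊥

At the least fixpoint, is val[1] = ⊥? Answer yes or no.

no

Iteration log — 6 steps:
  step 1. node 0  ⊔preds=⊥  new=[-3,3]  stable
  step 2. node 1  ⊔preds=[-3,3]  new=[-3,3]  stable
  step 3. node 2  ⊔preds=⊥  new=[-3,3]  stable
  step 4. node 3  ⊔preds=[-3,3]  new=[-2,3]  old=⊥  +wl: 0,1
  step 5. node 0  ⊔preds=[-2,3]  new=[-3,3]  stable
  step 6. node 1  ⊔preds=[-3,3]  new=[-3,3]  stable

Least fixpoint reached:
  node 0: [-3,3]
  node 1: [-3,3]
  node 2: [-3,3]
  node 3: [-2,3]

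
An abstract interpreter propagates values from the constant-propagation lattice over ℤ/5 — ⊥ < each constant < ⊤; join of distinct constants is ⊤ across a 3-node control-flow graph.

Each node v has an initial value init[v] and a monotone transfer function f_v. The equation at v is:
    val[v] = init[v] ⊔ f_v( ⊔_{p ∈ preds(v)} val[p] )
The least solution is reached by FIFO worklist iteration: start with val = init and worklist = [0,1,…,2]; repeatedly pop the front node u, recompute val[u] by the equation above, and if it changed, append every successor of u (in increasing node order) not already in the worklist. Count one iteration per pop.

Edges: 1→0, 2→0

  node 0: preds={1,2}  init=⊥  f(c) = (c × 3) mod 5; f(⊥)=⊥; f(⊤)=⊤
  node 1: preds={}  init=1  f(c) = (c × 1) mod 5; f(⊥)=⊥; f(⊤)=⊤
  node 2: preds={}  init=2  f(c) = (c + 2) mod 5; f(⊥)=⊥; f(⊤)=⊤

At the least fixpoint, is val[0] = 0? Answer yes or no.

Trace (3 dequeues):
  [1] u=0 | in ⊤ | out ⊤ | prev ⊥ | push {}
  [2] u=1 | in ⊥ | out 1 | ==
  [3] u=2 | in ⊥ | out 2 | ==

Converged values:
  [0] ⊤
  [1] 1
  [2] 2

no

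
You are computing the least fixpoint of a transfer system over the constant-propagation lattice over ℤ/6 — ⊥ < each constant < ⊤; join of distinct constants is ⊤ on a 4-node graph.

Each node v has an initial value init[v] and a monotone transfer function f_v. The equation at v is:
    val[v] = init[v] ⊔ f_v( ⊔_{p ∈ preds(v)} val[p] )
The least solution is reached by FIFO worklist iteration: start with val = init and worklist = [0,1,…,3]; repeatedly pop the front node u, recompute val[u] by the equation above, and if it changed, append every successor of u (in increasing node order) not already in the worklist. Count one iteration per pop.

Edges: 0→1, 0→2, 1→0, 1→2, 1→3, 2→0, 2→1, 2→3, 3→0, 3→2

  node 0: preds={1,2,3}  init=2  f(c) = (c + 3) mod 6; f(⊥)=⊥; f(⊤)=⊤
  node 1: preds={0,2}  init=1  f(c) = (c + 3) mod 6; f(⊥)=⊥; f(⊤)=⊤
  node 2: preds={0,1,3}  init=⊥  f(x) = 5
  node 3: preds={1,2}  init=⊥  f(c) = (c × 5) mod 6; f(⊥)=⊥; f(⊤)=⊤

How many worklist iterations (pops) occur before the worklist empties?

Worklist (7 pops):
  #1 pop 0: in=1 → ⊤ (was 2); enqueue []
  #2 pop 1: in=⊤ → ⊤ (was 1); enqueue [0]
  #3 pop 2: in=⊤ → 5 (was ⊥); enqueue [1]
  #4 pop 3: in=⊤ → ⊤ (was ⊥); enqueue [2]
  #5 pop 0: in=⊤ → ⊤ (no change)
  #6 pop 1: in=⊤ → ⊤ (no change)
  #7 pop 2: in=⊤ → 5 (no change)

Fixpoint:
  val[0] = ⊤
  val[1] = ⊤
  val[2] = 5
  val[3] = ⊤

7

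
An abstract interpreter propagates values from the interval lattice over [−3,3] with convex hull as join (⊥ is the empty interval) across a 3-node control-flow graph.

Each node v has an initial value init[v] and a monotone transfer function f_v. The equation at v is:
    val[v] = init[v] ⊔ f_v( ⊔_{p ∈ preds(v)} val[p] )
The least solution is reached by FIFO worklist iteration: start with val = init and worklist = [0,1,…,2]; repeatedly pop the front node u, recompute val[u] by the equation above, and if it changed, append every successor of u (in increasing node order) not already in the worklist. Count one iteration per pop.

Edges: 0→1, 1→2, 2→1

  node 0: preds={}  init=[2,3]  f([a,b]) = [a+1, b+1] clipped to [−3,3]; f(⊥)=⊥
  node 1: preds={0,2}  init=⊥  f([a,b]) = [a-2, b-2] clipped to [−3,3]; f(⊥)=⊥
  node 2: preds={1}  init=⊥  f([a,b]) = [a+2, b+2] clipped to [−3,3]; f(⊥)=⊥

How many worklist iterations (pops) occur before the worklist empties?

4

Trace (4 dequeues):
  [1] u=0 | in ⊥ | out [2,3] | ==
  [2] u=1 | in [2,3] | out [0,1] | prev ⊥ | push {}
  [3] u=2 | in [0,1] | out [2,3] | prev ⊥ | push {1}
  [4] u=1 | in [2,3] | out [0,1] | ==

Converged values:
  [0] [2,3]
  [1] [0,1]
  [2] [2,3]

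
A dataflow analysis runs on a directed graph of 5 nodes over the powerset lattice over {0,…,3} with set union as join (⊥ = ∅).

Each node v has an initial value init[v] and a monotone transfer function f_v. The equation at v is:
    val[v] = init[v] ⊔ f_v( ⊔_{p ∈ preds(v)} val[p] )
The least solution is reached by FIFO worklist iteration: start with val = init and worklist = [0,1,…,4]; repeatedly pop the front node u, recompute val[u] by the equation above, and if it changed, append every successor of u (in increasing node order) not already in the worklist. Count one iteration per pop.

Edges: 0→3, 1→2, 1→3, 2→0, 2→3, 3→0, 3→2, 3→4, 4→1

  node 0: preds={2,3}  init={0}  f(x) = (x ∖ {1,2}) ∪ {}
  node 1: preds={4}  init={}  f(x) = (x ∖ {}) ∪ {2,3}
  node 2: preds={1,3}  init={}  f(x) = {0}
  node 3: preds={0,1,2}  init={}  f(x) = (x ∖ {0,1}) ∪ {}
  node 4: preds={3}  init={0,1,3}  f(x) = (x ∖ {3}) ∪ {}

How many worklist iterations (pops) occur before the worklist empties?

9

Trace (9 dequeues):
  [1] u=0 | in {} | out {0} | ==
  [2] u=1 | in {0,1,3} | out {0,1,2,3} | prev {} | push {}
  [3] u=2 | in {0,1,2,3} | out {0} | prev {} | push {0}
  [4] u=3 | in {0,1,2,3} | out {2,3} | prev {} | push {2}
  [5] u=4 | in {2,3} | out {0,1,2,3} | prev {0,1,3} | push {1}
  [6] u=0 | in {0,2,3} | out {0,3} | prev {0} | push {3}
  [7] u=2 | in {0,1,2,3} | out {0} | ==
  [8] u=1 | in {0,1,2,3} | out {0,1,2,3} | ==
  [9] u=3 | in {0,1,2,3} | out {2,3} | ==

Converged values:
  [0] {0,3}
  [1] {0,1,2,3}
  [2] {0}
  [3] {2,3}
  [4] {0,1,2,3}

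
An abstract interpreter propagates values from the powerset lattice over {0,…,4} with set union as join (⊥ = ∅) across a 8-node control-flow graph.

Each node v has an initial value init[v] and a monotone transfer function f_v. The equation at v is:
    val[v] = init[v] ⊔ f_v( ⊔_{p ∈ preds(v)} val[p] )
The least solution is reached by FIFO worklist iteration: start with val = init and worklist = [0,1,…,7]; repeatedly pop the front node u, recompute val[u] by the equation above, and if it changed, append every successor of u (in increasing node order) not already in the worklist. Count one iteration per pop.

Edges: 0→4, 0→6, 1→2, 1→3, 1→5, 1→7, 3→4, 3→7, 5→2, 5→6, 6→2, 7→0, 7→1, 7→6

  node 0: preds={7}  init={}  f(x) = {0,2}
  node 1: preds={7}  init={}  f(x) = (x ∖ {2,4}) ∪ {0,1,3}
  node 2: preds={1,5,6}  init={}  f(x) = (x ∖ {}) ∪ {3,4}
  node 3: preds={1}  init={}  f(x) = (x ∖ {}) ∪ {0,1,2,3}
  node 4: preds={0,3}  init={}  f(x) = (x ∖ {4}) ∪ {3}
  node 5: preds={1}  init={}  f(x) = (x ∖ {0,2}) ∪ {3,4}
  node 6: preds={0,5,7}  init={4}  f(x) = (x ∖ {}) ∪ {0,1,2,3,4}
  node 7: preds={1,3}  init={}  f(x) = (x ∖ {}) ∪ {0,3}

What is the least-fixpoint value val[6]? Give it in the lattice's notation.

{0,1,2,3,4}

Trace (12 dequeues):
  [1] u=0 | in {} | out {0,2} | prev {} | push {}
  [2] u=1 | in {} | out {0,1,3} | prev {} | push {}
  [3] u=2 | in {0,1,3,4} | out {0,1,3,4} | prev {} | push {}
  [4] u=3 | in {0,1,3} | out {0,1,2,3} | prev {} | push {}
  [5] u=4 | in {0,1,2,3} | out {0,1,2,3} | prev {} | push {}
  [6] u=5 | in {0,1,3} | out {1,3,4} | prev {} | push {2}
  [7] u=6 | in {0,1,2,3,4} | out {0,1,2,3,4} | prev {4} | push {}
  [8] u=7 | in {0,1,2,3} | out {0,1,2,3} | prev {} | push {0,1,6}
  [9] u=2 | in {0,1,2,3,4} | out {0,1,2,3,4} | prev {0,1,3,4} | push {}
  [10] u=0 | in {0,1,2,3} | out {0,2} | ==
  [11] u=1 | in {0,1,2,3} | out {0,1,3} | ==
  [12] u=6 | in {0,1,2,3,4} | out {0,1,2,3,4} | ==

Converged values:
  [0] {0,2}
  [1] {0,1,3}
  [2] {0,1,2,3,4}
  [3] {0,1,2,3}
  [4] {0,1,2,3}
  [5] {1,3,4}
  [6] {0,1,2,3,4}
  [7] {0,1,2,3}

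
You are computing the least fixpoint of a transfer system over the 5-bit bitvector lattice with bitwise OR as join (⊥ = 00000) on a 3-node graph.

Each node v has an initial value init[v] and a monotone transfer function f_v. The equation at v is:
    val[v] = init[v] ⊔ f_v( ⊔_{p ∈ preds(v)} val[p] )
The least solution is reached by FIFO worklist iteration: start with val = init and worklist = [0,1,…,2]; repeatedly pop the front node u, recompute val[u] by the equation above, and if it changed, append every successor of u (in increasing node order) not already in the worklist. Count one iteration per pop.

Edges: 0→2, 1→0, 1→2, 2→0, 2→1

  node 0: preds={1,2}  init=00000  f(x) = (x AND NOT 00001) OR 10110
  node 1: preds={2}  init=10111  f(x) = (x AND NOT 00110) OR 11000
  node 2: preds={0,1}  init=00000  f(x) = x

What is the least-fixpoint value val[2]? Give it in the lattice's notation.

Trace (6 dequeues):
  [1] u=0 | in 10111 | out 10110 | prev 00000 | push {}
  [2] u=1 | in 00000 | out 11111 | prev 10111 | push {0}
  [3] u=2 | in 11111 | out 11111 | prev 00000 | push {1}
  [4] u=0 | in 11111 | out 11110 | prev 10110 | push {2}
  [5] u=1 | in 11111 | out 11111 | ==
  [6] u=2 | in 11111 | out 11111 | ==

Converged values:
  [0] 11110
  [1] 11111
  [2] 11111

11111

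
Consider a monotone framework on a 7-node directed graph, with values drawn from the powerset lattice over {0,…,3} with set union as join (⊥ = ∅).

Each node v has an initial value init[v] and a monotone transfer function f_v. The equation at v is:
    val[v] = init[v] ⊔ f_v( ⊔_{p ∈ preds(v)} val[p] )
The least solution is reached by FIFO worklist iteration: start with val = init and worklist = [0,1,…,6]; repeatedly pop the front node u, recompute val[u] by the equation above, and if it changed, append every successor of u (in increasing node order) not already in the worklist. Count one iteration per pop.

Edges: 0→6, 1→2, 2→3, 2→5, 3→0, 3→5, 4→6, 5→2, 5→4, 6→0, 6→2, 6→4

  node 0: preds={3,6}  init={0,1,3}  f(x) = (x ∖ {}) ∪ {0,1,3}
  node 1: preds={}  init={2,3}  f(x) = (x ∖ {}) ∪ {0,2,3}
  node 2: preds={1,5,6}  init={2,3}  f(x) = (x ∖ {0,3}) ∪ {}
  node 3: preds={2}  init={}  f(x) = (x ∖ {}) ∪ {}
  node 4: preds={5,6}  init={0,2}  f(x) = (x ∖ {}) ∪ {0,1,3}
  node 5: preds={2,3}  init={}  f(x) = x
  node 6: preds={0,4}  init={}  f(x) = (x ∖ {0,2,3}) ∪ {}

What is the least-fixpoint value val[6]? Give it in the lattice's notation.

Iteration log — 16 steps:
  step 1. node 0  ⊔preds={}  new={0,1,3}  stable
  step 2. node 1  ⊔preds={}  new={0,2,3}  old={2,3}  +wl: 
  step 3. node 2  ⊔preds={0,2,3}  new={2,3}  stable
  step 4. node 3  ⊔preds={2,3}  new={2,3}  old={}  +wl: 0
  step 5. node 4  ⊔preds={}  new={0,1,2,3}  old={0,2}  +wl: 
  step 6. node 5  ⊔preds={2,3}  new={2,3}  old={}  +wl: 2,4
  step 7. node 6  ⊔preds={0,1,2,3}  new={1}  old={}  +wl: 
  step 8. node 0  ⊔preds={1,2,3}  new={0,1,2,3}  old={0,1,3}  +wl: 6
  step 9. node 2  ⊔preds={0,1,2,3}  new={1,2,3}  old={2,3}  +wl: 3,5
  step 10. node 4  ⊔preds={1,2,3}  new={0,1,2,3}  stable
  step 11. node 6  ⊔preds={0,1,2,3}  new={1}  stable
  step 12. node 3  ⊔preds={1,2,3}  new={1,2,3}  old={2,3}  +wl: 0
  step 13. node 5  ⊔preds={1,2,3}  new={1,2,3}  old={2,3}  +wl: 2,4
  step 14. node 0  ⊔preds={1,2,3}  new={0,1,2,3}  stable
  step 15. node 2  ⊔preds={0,1,2,3}  new={1,2,3}  stable
  step 16. node 4  ⊔preds={1,2,3}  new={0,1,2,3}  stable

Least fixpoint reached:
  node 0: {0,1,2,3}
  node 1: {0,2,3}
  node 2: {1,2,3}
  node 3: {1,2,3}
  node 4: {0,1,2,3}
  node 5: {1,2,3}
  node 6: {1}

{1}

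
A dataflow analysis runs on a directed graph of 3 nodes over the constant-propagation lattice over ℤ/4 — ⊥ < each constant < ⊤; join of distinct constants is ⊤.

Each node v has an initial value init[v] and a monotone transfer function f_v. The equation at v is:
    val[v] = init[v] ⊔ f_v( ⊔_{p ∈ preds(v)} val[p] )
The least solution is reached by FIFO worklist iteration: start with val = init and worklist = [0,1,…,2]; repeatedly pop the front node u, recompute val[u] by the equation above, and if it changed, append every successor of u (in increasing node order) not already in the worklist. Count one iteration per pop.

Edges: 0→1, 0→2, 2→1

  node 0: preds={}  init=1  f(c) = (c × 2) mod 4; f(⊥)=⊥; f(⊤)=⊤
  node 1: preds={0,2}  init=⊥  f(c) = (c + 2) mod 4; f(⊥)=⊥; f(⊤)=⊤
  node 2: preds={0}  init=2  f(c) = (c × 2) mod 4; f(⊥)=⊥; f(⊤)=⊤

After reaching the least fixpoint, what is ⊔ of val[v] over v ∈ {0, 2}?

⊤

Worklist (3 pops):
  #1 pop 0: in=⊥ → 1 (no change)
  #2 pop 1: in=⊤ → ⊤ (was ⊥); enqueue []
  #3 pop 2: in=1 → 2 (no change)

Fixpoint:
  val[0] = 1
  val[1] = ⊤
  val[2] = 2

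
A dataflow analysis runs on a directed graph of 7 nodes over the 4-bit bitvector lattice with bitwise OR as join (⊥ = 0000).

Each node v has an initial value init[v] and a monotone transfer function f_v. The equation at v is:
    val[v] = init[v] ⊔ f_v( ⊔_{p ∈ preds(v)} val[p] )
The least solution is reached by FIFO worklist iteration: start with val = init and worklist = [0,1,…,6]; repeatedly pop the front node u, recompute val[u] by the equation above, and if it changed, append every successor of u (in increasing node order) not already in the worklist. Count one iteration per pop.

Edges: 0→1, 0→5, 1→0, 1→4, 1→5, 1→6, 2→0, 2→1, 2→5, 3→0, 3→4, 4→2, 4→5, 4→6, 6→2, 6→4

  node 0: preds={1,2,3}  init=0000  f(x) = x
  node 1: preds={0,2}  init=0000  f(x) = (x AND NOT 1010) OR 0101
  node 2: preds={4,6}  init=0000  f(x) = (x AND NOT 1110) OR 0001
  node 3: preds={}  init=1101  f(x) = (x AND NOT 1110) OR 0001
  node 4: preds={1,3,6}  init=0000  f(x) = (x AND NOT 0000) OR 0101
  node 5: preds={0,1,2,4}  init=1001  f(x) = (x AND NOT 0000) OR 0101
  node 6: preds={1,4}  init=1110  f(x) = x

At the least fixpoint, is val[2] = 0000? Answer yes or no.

no

Worklist (11 pops):
  #1 pop 0: in=1101 → 1101 (was 0000); enqueue []
  #2 pop 1: in=1101 → 0101 (was 0000); enqueue [0]
  #3 pop 2: in=1110 → 0001 (was 0000); enqueue [1]
  #4 pop 3: in=0000 → 1101 (no change)
  #5 pop 4: in=1111 → 1111 (was 0000); enqueue [2]
  #6 pop 5: in=1111 → 1111 (was 1001); enqueue []
  #7 pop 6: in=1111 → 1111 (was 1110); enqueue [4]
  #8 pop 0: in=1101 → 1101 (no change)
  #9 pop 1: in=1101 → 0101 (no change)
  #10 pop 2: in=1111 → 0001 (no change)
  #11 pop 4: in=1111 → 1111 (no change)

Fixpoint:
  val[0] = 1101
  val[1] = 0101
  val[2] = 0001
  val[3] = 1101
  val[4] = 1111
  val[5] = 1111
  val[6] = 1111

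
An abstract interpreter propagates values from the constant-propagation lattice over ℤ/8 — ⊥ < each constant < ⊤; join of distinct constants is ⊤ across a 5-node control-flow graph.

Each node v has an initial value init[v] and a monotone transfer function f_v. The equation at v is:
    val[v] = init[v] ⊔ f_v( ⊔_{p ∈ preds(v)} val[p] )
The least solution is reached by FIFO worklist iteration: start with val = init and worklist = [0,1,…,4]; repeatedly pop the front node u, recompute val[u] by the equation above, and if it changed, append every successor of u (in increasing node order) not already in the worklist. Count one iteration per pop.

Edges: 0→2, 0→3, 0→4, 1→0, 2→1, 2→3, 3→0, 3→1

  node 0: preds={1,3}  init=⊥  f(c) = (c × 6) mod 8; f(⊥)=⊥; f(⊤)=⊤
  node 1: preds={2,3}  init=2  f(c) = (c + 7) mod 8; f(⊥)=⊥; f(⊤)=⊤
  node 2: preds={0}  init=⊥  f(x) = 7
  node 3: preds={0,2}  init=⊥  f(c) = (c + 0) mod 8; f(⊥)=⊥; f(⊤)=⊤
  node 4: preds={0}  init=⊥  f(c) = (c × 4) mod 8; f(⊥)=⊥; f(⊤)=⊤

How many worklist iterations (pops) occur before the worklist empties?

Iteration log — 10 steps:
  step 1. node 0  ⊔preds=2  new=4  old=⊥  +wl: 
  step 2. node 1  ⊔preds=⊥  new=2  stable
  step 3. node 2  ⊔preds=4  new=7  old=⊥  +wl: 1
  step 4. node 3  ⊔preds=⊤  new=⊤  old=⊥  +wl: 0
  step 5. node 4  ⊔preds=4  new=0  old=⊥  +wl: 
  step 6. node 1  ⊔preds=⊤  new=⊤  old=2  +wl: 
  step 7. node 0  ⊔preds=⊤  new=⊤  old=4  +wl: 2,3,4
  step 8. node 2  ⊔preds=⊤  new=7  stable
  step 9. node 3  ⊔preds=⊤  new=⊤  stable
  step 10. node 4  ⊔preds=⊤  new=⊤  old=0  +wl: 

Least fixpoint reached:
  node 0: ⊤
  node 1: ⊤
  node 2: 7
  node 3: ⊤
  node 4: ⊤

10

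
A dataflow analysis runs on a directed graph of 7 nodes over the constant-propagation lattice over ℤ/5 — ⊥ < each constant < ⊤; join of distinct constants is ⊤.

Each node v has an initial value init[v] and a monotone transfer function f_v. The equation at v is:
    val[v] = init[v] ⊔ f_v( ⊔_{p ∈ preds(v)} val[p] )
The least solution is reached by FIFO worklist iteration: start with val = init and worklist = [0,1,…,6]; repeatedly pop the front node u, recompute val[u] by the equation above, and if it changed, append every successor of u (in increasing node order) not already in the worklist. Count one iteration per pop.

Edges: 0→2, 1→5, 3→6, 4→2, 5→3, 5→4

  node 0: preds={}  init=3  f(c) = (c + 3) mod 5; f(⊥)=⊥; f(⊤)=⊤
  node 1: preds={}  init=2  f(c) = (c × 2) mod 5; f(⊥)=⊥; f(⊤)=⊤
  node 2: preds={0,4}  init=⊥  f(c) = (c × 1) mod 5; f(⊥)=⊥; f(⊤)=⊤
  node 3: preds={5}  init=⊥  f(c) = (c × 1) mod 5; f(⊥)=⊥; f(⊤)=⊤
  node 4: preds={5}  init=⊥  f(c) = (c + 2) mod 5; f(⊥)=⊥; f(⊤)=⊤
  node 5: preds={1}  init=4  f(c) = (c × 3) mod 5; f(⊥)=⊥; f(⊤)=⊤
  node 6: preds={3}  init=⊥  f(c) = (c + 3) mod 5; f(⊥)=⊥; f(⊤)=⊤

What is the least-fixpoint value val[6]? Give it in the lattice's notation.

Worklist (12 pops):
  #1 pop 0: in=⊥ → 3 (no change)
  #2 pop 1: in=⊥ → 2 (no change)
  #3 pop 2: in=3 → 3 (was ⊥); enqueue []
  #4 pop 3: in=4 → 4 (was ⊥); enqueue []
  #5 pop 4: in=4 → 1 (was ⊥); enqueue [2]
  #6 pop 5: in=2 → ⊤ (was 4); enqueue [3,4]
  #7 pop 6: in=4 → 2 (was ⊥); enqueue []
  #8 pop 2: in=⊤ → ⊤ (was 3); enqueue []
  #9 pop 3: in=⊤ → ⊤ (was 4); enqueue [6]
  #10 pop 4: in=⊤ → ⊤ (was 1); enqueue [2]
  #11 pop 6: in=⊤ → ⊤ (was 2); enqueue []
  #12 pop 2: in=⊤ → ⊤ (no change)

Fixpoint:
  val[0] = 3
  val[1] = 2
  val[2] = ⊤
  val[3] = ⊤
  val[4] = ⊤
  val[5] = ⊤
  val[6] = ⊤

⊤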